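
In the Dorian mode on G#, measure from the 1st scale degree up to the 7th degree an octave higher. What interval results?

Spelling the Dorian mode on G#: G# A# B C# D# E# F#.
That puts G# below F#.
G# up to F# is 22 semitones, a half step narrower than a major fourteenth, so the interval is minor.

minor 14th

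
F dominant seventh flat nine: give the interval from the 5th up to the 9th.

diminished 5th

F7b9 is spelled F-A-C-E♭-G♭.
The 5th is C and the 9th is G♭.
C up to G♭ is 6 semitones, a half step narrower than a perfect fifth, so the interval is diminished.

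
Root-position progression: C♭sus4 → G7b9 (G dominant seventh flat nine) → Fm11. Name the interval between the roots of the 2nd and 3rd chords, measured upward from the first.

The roots are G and F.
G up to F is 10 semitones, a half step narrower than a major seventh, so the interval is minor.

minor seventh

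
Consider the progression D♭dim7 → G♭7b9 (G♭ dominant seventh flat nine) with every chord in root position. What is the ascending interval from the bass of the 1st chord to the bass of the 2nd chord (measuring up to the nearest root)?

perfect 4th

The roots are D♭ and G♭.
Counting 4 letters and 5 half steps from D♭ gives a perfect fourth.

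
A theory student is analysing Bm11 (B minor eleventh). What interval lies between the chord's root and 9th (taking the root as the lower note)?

major 9th

Spelling the chord: B–D–F#–A–C#–E.
That puts B below C#.
From B to C# is 14 semitones, exactly the major ninth.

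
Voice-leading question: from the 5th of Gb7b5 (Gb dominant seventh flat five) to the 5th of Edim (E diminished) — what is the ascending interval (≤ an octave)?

Gb7b5 (Gb dominant seventh flat five) has Dbb as its 5th, and Edim (E diminished) has Bb as its 5th.
6 letter names make it a sixth; at 10 semitones (a half step wider than major) the quality is augmented.

augmented sixth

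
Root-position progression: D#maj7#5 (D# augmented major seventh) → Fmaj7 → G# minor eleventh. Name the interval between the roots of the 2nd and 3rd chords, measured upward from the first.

The roots are F and G#.
2 letter names make it a second; at 3 semitones (a half step wider than major) the quality is augmented.

augmented second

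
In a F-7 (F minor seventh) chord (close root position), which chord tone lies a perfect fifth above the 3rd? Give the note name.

The chord tones of F minor seventh are F Ab C Eb.
The 3rd is Ab. A perfect fifth above Ab is Eb.
Eb is the chord's 7th.

Eb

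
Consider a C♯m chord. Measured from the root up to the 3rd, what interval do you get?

m3

The chord tones of C♯min (C♯ minor) are C♯–E–G♯.
The root is C♯ and the 3rd is E.
3 letter names make it a third; at 3 semitones (a half step narrower than major) the quality is minor.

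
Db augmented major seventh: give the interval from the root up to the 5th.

augmented 5th

Db+maj7 is spelled Db–F–A–C.
So we need the interval from Db up to A.
Db up to A is 8 semitones, a half step wider than a perfect fifth, so the interval is augmented.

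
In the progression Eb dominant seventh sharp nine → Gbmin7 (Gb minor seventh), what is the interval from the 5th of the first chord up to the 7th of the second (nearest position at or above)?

diminished fifth

The 5th of Eb dominant seventh sharp nine is Bb; the 7th of Gbmin7 (Gb minor seventh) is Fb.
From Bb to Fb: 6 semitones over a fifth = diminished.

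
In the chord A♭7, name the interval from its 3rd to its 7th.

diminished 5th

The chord tones of A♭7 (A♭ dominant seventh) are A♭ C E♭ G♭.
So we need the interval from C up to G♭.
C up to G♭ is 6 semitones, a half step narrower than a perfect fifth, so the interval is diminished.
This 3–7 tritone is the characteristic tension at the heart of the dominant sound.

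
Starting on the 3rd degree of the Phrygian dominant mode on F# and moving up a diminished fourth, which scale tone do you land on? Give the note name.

D

The scale is F# G A# B C# D E.
The 3rd degree is A#; a diminished fourth above that is D — scale degree 6.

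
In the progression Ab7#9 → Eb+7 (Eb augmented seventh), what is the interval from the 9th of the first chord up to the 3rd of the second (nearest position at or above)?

m6

Ab7#9 has B as its 9th, and Eb+7 (Eb augmented seventh) has G as its 3rd.
6 letter names make it a sixth; at 8 semitones (a half step narrower than major) the quality is minor.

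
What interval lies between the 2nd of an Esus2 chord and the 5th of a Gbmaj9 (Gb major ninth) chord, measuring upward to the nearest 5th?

diminished sixth

Esus2 has F# as its 2nd, and Gbmaj9 (Gb major ninth) has Db as its 5th.
From F# to Db: 7 semitones over a sixth = diminished.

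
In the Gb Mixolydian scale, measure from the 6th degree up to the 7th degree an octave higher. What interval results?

minor ninth

Spelling the Gb Mixolydian scale: Gb Ab Bb Cb Db Eb Fb.
So we need the interval from Eb up to Fb.
9 letter names make it a ninth; at 13 semitones (a half step narrower than major) the quality is minor.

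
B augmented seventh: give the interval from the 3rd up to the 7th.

Baug7 (B augmented seventh) is spelled B-D#-F##-A.
So we need the interval from D# up to A.
5 letter names make it a fifth; at 6 semitones (a half step narrower than perfect) the quality is diminished.

d5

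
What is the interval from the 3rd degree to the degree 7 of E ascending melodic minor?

augmented fifth

Spelling E ascending melodic minor: E F# G A B C# D#.
So we need the interval from G up to D#.
From G to D#: 8 semitones over a fifth = augmented.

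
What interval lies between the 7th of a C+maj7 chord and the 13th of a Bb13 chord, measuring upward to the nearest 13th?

The 7th of C+maj7 is B; the 13th of Bb13 is G.
6 letter names make it a sixth; at 8 semitones (a half step narrower than major) the quality is minor.

minor sixth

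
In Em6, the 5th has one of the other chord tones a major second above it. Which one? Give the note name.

C#

Emin6 (E minor sixth): E-G-B-C#.
The 5th is B. A major second above B is C#.
C# is the chord's 6th.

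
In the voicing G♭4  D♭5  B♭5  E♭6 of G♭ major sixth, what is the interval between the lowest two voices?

Those voices are G♭4 and D♭5.
Counting 5 letters and 7 half steps from G♭ gives a perfect fifth.

perfect fifth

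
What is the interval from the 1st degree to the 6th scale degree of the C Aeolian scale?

minor sixth

C natural minor: C D Eb F G Ab Bb.
1st degree = C; 6th scale degree = Ab.
C up to Ab is 8 semitones, a half step narrower than a major sixth, so the interval is minor.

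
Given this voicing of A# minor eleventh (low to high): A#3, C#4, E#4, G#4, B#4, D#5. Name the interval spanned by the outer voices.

perfect 11th

The outer voices are A#3 and D#5.
From A# to D# is 17 semitones, exactly the perfect eleventh.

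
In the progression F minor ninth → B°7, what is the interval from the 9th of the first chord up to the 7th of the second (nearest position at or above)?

minor 2nd

The 9th of F minor ninth is G; the 7th of B°7 is A♭.
G up to A♭ is 1 semitone, a half step narrower than a major second, so the interval is minor.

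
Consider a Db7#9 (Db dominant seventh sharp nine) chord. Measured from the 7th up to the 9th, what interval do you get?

A3

Spelling the chord: Db-F-Ab-Cb-E.
The 7th is Cb and the 9th is E.
From Cb to E: 5 semitones over a third = augmented.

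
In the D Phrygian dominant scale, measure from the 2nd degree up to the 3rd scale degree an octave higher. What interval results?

augmented 9th

Spelling the D Phrygian dominant scale: D Eb F# G A Bb C.
The 2nd degree is Eb and the degree 3 (up an octave) is F#.
9 letter names make it a ninth; at 15 semitones (a half step wider than major) the quality is augmented.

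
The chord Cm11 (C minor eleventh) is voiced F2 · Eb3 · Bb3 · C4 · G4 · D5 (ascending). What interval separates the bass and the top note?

major 20th

The outer voices are F2 and D5.
From F to D is 33 semitones, exactly the major 20th.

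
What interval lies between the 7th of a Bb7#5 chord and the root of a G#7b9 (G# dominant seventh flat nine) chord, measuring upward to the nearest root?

augmented 7th

The 7th of Bb7#5 is Ab; the root of G#7b9 (G# dominant seventh flat nine) is G#.
7 letter names make it a seventh; at 12 semitones (a half step wider than major) the quality is augmented.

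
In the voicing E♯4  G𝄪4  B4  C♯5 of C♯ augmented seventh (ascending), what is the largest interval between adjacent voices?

major third

Adjacent intervals: E♯4→G𝄪4 = major third; G𝄪4→B4 = diminished third; B4→C♯5 = major second.
The largest is E♯4 to G𝄪4, a major third (4 semitones).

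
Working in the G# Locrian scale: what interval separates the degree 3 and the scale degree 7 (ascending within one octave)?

perfect 5th

The scale runs G# A B C# D E F#.
Degree 3 = B; degree 7 = F#.
Counting 5 letters and 7 half steps from B gives a perfect fifth.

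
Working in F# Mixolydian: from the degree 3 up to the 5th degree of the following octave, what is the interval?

minor tenth

The scale runs F# G# A# B C# D# E.
The degree 3 is A# and the 5th scale degree (up an octave) is C#.
A# up to C# is 15 semitones, a half step narrower than a major tenth, so the interval is minor.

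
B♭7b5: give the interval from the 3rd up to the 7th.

B♭ dominant seventh flat five is spelled B♭ D F♭ A♭.
The 3rd is D and the 7th is A♭.
5 letter names make it a fifth; at 6 semitones (a half step narrower than perfect) the quality is diminished.
That tritone between 3rd and 7th is what gives the dominant seventh its pull toward resolution.

diminished fifth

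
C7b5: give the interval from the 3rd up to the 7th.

diminished fifth

C dominant seventh flat five: C–E–G♭–B♭.
3rd = E; 7th = B♭.
E up to B♭ is 6 semitones, a half step narrower than a perfect fifth, so the interval is diminished.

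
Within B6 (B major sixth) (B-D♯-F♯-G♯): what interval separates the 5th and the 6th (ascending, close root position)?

That puts F♯ below G♯.
From F♯ to G♯ is 2 semitones, exactly the major second.

major second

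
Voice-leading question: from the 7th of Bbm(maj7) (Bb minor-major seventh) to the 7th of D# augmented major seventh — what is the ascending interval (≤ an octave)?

Bbm(maj7) (Bb minor-major seventh) has A as its 7th, and D# augmented major seventh has C## as its 7th.
From A to C##: 5 semitones over a third = augmented.

augmented 3rd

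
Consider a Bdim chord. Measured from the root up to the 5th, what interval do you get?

diminished fifth

Spelling the chord: B D F.
So we need the interval from B up to F.
5 letter names make it a fifth; at 6 semitones (a half step narrower than perfect) the quality is diminished.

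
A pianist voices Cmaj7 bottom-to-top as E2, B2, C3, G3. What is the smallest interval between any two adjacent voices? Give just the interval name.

minor second

Adjacent intervals: E2→B2 = perfect fifth; B2→C3 = minor second; C3→G3 = perfect fifth.
The smallest is B2 to C3, a minor second (1 semitone).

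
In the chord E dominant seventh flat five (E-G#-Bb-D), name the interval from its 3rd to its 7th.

The 3rd is G# and the 7th is D.
From G# to D: 6 semitones over a fifth = diminished.

diminished 5th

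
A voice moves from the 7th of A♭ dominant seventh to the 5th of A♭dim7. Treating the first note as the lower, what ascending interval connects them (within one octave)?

The 7th of A♭ dominant seventh is G♭; the 5th of A♭dim7 is E𝄫.
6 letter names make it a sixth; at 8 semitones (a half step narrower than major) the quality is minor.

m6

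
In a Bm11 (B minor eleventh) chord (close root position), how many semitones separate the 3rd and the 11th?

14

B minor eleventh is spelled B, D, F#, A, C#, E.
D to E is a major ninth: 14 semitones.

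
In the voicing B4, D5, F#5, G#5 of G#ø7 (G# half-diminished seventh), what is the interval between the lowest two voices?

minor third

Those voices are B4 and D5.
From B to D: 3 semitones over a third = minor.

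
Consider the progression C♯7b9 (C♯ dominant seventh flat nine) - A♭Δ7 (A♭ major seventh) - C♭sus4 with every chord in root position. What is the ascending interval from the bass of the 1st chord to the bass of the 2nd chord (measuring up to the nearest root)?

The roots are C♯ and A♭.
From C♯ to A♭: 7 semitones over a sixth = diminished.

diminished 6th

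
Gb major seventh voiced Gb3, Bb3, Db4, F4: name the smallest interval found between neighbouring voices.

minor third

Adjacent intervals: Gb3→Bb3 = major third; Bb3→Db4 = minor third; Db4→F4 = major third.
The smallest is Bb3 to Db4, a minor third (3 semitones).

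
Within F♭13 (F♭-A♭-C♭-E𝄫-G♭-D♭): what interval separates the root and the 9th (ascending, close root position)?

major 9th

The root is F♭ and the 9th is G♭.
From F♭ to G♭ is 14 semitones, exactly the major ninth.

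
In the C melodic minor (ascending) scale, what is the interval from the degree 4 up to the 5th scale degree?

major second

C melodic minor: C D E♭ F G A B.
The degree 4 is F and the 5th scale degree is G.
Counting 2 letters and 2 half steps from F gives a major second.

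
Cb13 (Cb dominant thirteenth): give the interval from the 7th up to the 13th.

M7

Cb13 (Cb dominant thirteenth): Cb-Eb-Gb-Bbb-Db-Ab.
That puts Bbb below Ab.
Counting 7 letters and 11 half steps from Bbb gives a major seventh.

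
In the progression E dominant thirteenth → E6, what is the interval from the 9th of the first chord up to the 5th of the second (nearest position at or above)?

The 9th of E dominant thirteenth is F#; the 5th of E6 is B.
From F# to B is 5 semitones, exactly the perfect fourth.

perfect 4th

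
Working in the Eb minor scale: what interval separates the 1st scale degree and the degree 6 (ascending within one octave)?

minor sixth

The scale runs Eb F Gb Ab Bb Cb Db.
1st scale degree = Eb; degree 6 = Cb.
From Eb to Cb: 8 semitones over a sixth = minor.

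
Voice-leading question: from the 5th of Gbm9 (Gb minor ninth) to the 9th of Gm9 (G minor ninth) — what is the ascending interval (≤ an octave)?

augmented fifth

Gbm9 (Gb minor ninth) has Db as its 5th, and Gm9 (G minor ninth) has A as its 9th.
5 letter names make it a fifth; at 8 semitones (a half step wider than perfect) the quality is augmented.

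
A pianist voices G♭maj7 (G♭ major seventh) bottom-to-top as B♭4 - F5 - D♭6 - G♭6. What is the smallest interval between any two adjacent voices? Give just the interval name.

Adjacent intervals: B♭4→F5 = perfect fifth; F5→D♭6 = minor sixth; D♭6→G♭6 = perfect fourth.
The smallest is D♭6 to G♭6, a perfect fourth (5 semitones).

perfect fourth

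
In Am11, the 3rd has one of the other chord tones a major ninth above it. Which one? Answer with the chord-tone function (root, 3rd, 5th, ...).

11th

Am11: A C E G B D.
The 3rd is C. A major ninth above C is D.
D is the chord's 11th.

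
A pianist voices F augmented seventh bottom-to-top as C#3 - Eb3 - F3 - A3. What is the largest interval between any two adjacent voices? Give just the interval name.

Adjacent intervals: C#3→Eb3 = diminished third; Eb3→F3 = major second; F3→A3 = major third.
The largest is F3 to A3, a major third (4 semitones).

major third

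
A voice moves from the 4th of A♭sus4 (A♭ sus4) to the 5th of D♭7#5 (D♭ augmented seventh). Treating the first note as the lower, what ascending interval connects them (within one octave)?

augmented fifth

The 4th of A♭sus4 (A♭ sus4) is D♭; the 5th of D♭7#5 (D♭ augmented seventh) is A.
5 letter names make it a fifth; at 8 semitones (a half step wider than perfect) the quality is augmented.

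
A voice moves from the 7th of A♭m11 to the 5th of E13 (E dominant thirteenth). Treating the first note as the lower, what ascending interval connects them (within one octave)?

The 7th of A♭m11 is G♭; the 5th of E13 (E dominant thirteenth) is B.
G♭ up to B is 5 semitones, a half step wider than a major third, so the interval is augmented.

augmented third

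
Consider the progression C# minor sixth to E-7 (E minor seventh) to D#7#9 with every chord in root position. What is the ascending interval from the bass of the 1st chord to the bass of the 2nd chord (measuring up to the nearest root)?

minor third

The roots are C# and E.
From C# to E: 3 semitones over a third = minor.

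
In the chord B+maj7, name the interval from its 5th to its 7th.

minor third

Spelling the chord: B–D#–F##–A#.
That puts F## below A#.
3 letter names make it a third; at 3 semitones (a half step narrower than major) the quality is minor.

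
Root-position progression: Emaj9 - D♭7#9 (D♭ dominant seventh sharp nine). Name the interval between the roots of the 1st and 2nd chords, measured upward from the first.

diminished seventh

The roots are E and D♭.
7 letter names make it a seventh; at 9 semitones (a whole step narrower than major) the quality is diminished.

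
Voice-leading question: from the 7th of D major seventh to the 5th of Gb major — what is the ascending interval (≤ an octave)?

diminished 2nd

The 7th of D major seventh is C#; the 5th of Gb major is Db.
2 letter names make it a second; at 0 semitones (a whole step narrower than major) the quality is diminished.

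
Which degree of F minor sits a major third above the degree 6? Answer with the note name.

F

The scale is F G Ab Bb C Db Eb.
The degree 6 is Db; a major third above that is F — scale degree 1.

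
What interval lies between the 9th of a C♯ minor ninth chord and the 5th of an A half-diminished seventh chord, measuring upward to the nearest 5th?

C♯ minor ninth has D♯ as its 9th, and A half-diminished seventh has E♭ as its 5th.
2 letter names make it a second; at 0 semitones (a whole step narrower than major) the quality is diminished.

diminished second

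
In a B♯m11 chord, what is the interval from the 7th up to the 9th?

The chord tones of B♯m11 are B♯, D♯, F𝄪, A♯, C𝄪, E♯.
That puts A♯ below C𝄪.
A♯ up to C𝄪 spans 3 letter names and 4 semitones — a major third.

major third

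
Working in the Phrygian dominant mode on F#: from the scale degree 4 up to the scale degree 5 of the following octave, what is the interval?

The scale runs F# G A# B C# D E.
That puts B below C#.
Counting 9 letters and 14 half steps from B gives a major ninth.

major 9th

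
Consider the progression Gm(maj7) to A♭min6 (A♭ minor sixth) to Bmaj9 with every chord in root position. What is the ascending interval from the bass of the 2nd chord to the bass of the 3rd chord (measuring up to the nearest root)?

augmented second

The roots are A♭ and B.
From A♭ to B: 3 semitones over a second = augmented.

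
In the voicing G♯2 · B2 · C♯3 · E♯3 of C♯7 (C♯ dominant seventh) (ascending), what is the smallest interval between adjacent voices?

major second

Adjacent intervals: G♯2→B2 = minor third; B2→C♯3 = major second; C♯3→E♯3 = major third.
The smallest is B2 to C♯3, a major second (2 semitones).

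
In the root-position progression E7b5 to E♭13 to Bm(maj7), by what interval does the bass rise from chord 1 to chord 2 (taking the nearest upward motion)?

diminished 8th

The roots are E and E♭.
E up to E♭ is 11 semitones, a half step narrower than a perfect octave, so the interval is diminished.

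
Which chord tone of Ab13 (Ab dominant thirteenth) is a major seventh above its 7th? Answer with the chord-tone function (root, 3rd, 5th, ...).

Ab dominant thirteenth: Ab C Eb Gb Bb F.
The 7th is Gb. A major seventh above Gb is F.
F is the chord's 13th.

13th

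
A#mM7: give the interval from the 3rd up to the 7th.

A#m(maj7) (A# minor-major seventh): A#-C#-E#-G##.
That puts C# below G##.
From C# to G##: 8 semitones over a fifth = augmented.

augmented fifth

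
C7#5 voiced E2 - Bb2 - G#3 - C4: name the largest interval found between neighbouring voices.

Adjacent intervals: E2→Bb2 = diminished fifth; Bb2→G#3 = augmented sixth; G#3→C4 = diminished fourth.
The largest is Bb2 to G#3, an augmented sixth (10 semitones).

augmented sixth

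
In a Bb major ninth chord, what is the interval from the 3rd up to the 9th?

Bbmaj9 (Bb major ninth) is spelled Bb D F A C.
The 3rd is D and the 9th is C.
From D to C: 10 semitones over a seventh = minor.

minor 7th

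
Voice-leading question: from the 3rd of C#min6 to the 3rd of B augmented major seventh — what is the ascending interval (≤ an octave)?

The 3rd of C#min6 is E; the 3rd of B augmented major seventh is D#.
E up to D# spans 7 letter names and 11 semitones — a major seventh.

major seventh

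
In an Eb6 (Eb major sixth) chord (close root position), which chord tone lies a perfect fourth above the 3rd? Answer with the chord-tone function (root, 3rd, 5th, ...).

Eb major sixth: Eb–G–Bb–C.
The 3rd is G. A perfect fourth above G is C.
C is the chord's 6th.

6th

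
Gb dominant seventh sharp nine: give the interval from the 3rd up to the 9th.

Spelling the chord: Gb, Bb, Db, Fb, A.
3rd = Bb; 9th = A.
Counting 7 letters and 11 half steps from Bb gives a major seventh.

major 7th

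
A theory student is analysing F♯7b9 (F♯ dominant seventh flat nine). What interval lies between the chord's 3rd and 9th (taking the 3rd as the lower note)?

F♯7b9 is spelled F♯-A♯-C♯-E-G.
That puts A♯ below G.
From A♯ to G: 9 semitones over a seventh = diminished.

d7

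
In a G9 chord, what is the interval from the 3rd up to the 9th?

The chord tones of G dominant ninth are G B D F A.
3rd = B; 9th = A.
B up to A is 10 semitones, a half step narrower than a major seventh, so the interval is minor.

minor seventh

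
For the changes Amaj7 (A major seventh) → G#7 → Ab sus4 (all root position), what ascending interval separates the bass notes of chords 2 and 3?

The roots are G# and Ab.
2 letter names make it a second; at 0 semitones (a whole step narrower than major) the quality is diminished.

diminished second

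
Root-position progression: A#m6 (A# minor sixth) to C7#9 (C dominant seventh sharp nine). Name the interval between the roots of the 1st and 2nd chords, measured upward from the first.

diminished third

The roots are A# and C.
3 letter names make it a third; at 2 semitones (a whole step narrower than major) the quality is diminished.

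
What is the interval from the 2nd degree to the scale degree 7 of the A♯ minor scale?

A♯ natural minor: A♯ B♯ C♯ D♯ E♯ F♯ G♯.
2nd degree = B♯; degree 7 = G♯.
From B♯ to G♯: 8 semitones over a sixth = minor.

minor sixth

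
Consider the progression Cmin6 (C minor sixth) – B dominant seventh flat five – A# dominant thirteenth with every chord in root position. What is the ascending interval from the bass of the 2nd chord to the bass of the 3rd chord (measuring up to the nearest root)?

M7

The roots are B and A#.
Counting 7 letters and 11 half steps from B gives a major seventh.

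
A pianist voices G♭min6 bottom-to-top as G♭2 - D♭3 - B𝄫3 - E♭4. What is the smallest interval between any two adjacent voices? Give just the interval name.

Adjacent intervals: G♭2→D♭3 = perfect fifth; D♭3→B𝄫3 = minor sixth; B𝄫3→E♭4 = augmented fourth.
The smallest is B𝄫3 to E♭4, an augmented fourth (6 semitones).

augmented fourth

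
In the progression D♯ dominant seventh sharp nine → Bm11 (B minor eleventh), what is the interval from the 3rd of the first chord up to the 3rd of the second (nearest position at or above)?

The 3rd of D♯ dominant seventh sharp nine is F𝄪; the 3rd of Bm11 (B minor eleventh) is D.
6 letter names make it a sixth; at 7 semitones (a whole step narrower than major) the quality is diminished.

diminished 6th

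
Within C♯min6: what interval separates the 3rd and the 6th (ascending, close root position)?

augmented fourth

Spelling the chord: C♯ E G♯ A♯.
3rd = E; 6th = A♯.
From E to A♯: 6 semitones over a fourth = augmented.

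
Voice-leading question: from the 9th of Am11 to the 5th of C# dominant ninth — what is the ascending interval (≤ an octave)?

major sixth

Am11 has B as its 9th, and C# dominant ninth has G# as its 5th.
B up to G# spans 6 letter names and 9 semitones — a major sixth.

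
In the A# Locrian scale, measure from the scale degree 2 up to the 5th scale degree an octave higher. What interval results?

perfect eleventh

A# locrian: A# B C# D# E F# G#.
Scale degree 2 = B; 5th degree (up an octave) = E.
From B to E is 17 semitones, exactly the perfect eleventh.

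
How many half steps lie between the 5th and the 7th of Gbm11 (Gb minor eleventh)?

3

Gbm11 (Gb minor eleventh): Gb Bbb Db Fb Ab Cb.
Db to Fb is a minor third: 3 semitones.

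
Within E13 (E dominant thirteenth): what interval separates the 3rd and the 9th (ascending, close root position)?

The chord tones of E13 are E–G#–B–D–F#–C#.
3rd = G#; 9th = F#.
G# up to F# is 10 semitones, a half step narrower than a major seventh, so the interval is minor.

minor 7th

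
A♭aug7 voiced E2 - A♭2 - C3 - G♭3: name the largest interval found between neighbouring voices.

Adjacent intervals: E2→A♭2 = diminished fourth; A♭2→C3 = major third; C3→G♭3 = diminished fifth.
The largest is C3 to G♭3, a diminished fifth (6 semitones).

diminished fifth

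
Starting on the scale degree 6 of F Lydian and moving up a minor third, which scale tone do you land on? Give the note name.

The scale is F G A B C D E.
The scale degree 6 is D; a minor third above that is F — scale degree 1.

F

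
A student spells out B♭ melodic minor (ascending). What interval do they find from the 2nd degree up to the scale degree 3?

m2

Spelling B♭ melodic minor (ascending): B♭ C D♭ E♭ F G A.
The 2nd degree is C and the degree 3 is D♭.
C up to D♭ is 1 semitone, a half step narrower than a major second, so the interval is minor.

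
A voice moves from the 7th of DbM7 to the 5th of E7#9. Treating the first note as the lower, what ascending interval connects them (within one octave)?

DbM7 has C as its 7th, and E7#9 has B as its 5th.
Counting 7 letters and 11 half steps from C gives a major seventh.

major seventh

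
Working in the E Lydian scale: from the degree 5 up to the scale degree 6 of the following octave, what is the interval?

major ninth

E lydian: E F♯ G♯ A♯ B C♯ D♯.
Degree 5 = B; degree 6 (up an octave) = C♯.
B up to C♯ spans 9 letter names and 14 semitones — a major ninth.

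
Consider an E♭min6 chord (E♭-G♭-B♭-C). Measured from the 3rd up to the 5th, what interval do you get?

That puts G♭ below B♭.
Counting 3 letters and 4 half steps from G♭ gives a major third.

major third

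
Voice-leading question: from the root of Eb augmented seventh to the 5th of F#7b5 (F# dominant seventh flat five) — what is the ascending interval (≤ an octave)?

The root of Eb augmented seventh is Eb; the 5th of F#7b5 (F# dominant seventh flat five) is C.
Counting 6 letters and 9 half steps from Eb gives a major sixth.

major sixth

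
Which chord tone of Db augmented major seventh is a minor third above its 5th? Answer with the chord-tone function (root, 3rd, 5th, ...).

7th

Db+maj7 (Db augmented major seventh) is spelled Db-F-A-C.
The 5th is A. A minor third above A is C.
C is the chord's 7th.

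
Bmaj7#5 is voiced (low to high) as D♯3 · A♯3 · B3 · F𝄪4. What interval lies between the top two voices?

A5

Those voices are B3 and F𝄪4.
B up to F𝄪 is 8 semitones, a half step wider than a perfect fifth, so the interval is augmented.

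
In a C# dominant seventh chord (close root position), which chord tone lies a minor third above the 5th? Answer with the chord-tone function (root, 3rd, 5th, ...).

7th

Spelling the chord: C#, E#, G#, B.
The 5th is G#. A minor third above G# is B.
B is the chord's 7th.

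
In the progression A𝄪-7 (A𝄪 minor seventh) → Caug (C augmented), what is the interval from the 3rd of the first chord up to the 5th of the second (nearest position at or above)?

The 3rd of A𝄪-7 (A𝄪 minor seventh) is C𝄪; the 5th of Caug (C augmented) is G♯.
From C𝄪 to G♯: 6 semitones over a fifth = diminished.

diminished fifth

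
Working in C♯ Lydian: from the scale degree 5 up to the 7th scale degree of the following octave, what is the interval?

major tenth

The scale runs C♯ D♯ E♯ F𝄪 G♯ A♯ B♯.
So we need the interval from G♯ up to B♯.
G♯ up to B♯ spans 10 letter names and 16 semitones — a major tenth.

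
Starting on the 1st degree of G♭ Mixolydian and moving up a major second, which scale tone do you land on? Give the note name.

Ab

The scale is G♭ A♭ B♭ C♭ D♭ E♭ F♭.
The 1st degree is G♭; a major second above that is A♭ — scale degree 2.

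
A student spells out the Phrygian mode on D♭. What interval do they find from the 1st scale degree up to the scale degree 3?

Spelling the Phrygian mode on D♭: D♭ E𝄫 F♭ G♭ A♭ B𝄫 C♭.
So we need the interval from D♭ up to F♭.
3 letter names make it a third; at 3 semitones (a half step narrower than major) the quality is minor.

minor third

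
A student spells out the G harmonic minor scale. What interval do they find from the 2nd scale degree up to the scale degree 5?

perfect fourth

The scale runs G A Bb C D Eb F#.
2nd scale degree = A; scale degree 5 = D.
Counting 4 letters and 5 half steps from A gives a perfect fourth.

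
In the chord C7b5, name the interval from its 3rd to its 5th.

diminished third

Spelling the chord: C-E-G♭-B♭.
That puts E below G♭.
From E to G♭: 2 semitones over a third = diminished.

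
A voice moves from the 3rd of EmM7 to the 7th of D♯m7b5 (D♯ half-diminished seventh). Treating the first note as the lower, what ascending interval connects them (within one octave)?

augmented 4th

The 3rd of EmM7 is G; the 7th of D♯m7b5 (D♯ half-diminished seventh) is C♯.
4 letter names make it a fourth; at 6 semitones (a half step wider than perfect) the quality is augmented.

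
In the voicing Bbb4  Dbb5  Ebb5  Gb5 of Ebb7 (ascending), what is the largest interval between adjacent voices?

major 3rd

Adjacent intervals: Bbb4→Dbb5 = minor third; Dbb5→Ebb5 = major second; Ebb5→Gb5 = major third.
The largest is Ebb5 to Gb5, a major third (4 semitones).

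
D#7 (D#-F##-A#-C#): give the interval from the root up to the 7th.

That puts D# below C#.
D# up to C# is 10 semitones, a half step narrower than a major seventh, so the interval is minor.

minor 7th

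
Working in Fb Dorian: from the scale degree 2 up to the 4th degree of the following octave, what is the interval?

Fb dorian: Fb Gb Abb Bbb Cb Db Ebb.
Scale degree 2 = Gb; scale degree 4 (up an octave) = Bbb.
10 letter names make it a tenth; at 15 semitones (a half step narrower than major) the quality is minor.

minor 10th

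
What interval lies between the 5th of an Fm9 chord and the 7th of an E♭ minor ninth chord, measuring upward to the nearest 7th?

The 5th of Fm9 is C; the 7th of E♭ minor ninth is D♭.
From C to D♭: 1 semitone over a second = minor.

m2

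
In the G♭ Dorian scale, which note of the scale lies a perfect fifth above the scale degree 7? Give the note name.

Cb

The scale is G♭ A♭ B𝄫 C♭ D♭ E♭ F♭.
The scale degree 7 is F♭; a perfect fifth above that is C♭ — scale degree 4.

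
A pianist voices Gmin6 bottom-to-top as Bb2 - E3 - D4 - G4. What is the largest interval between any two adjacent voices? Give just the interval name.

m7

Adjacent intervals: Bb2→E3 = augmented fourth; E3→D4 = minor seventh; D4→G4 = perfect fourth.
The largest is E3 to D4, a minor seventh (10 semitones).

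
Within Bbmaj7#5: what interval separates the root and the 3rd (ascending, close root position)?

major third

Bbmaj7#5 (Bb augmented major seventh) is spelled Bb–D–F#–A.
So we need the interval from Bb up to D.
From Bb to D is 4 semitones, exactly the major third.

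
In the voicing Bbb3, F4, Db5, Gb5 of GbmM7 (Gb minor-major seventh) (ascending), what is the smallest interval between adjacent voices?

perfect 4th

Adjacent intervals: Bbb3→F4 = augmented fifth; F4→Db5 = minor sixth; Db5→Gb5 = perfect fourth.
The smallest is Db5 to Gb5, a perfect fourth (5 semitones).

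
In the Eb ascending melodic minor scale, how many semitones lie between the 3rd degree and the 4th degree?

The scale is Eb F Gb Ab Bb C D.
Gb up to Ab is a major second — 2 semitones.

2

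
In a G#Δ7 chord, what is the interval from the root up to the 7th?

G#M7 is spelled G#-B#-D#-F##.
So we need the interval from G# up to F##.
From G# to F## is 11 semitones, exactly the major seventh.

major seventh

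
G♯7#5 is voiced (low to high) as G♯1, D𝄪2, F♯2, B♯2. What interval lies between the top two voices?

Those voices are F♯2 and B♯2.
From F♯ to B♯: 6 semitones over a fourth = augmented.

A4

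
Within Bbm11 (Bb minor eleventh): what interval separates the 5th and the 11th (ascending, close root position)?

minor seventh

Bbm11 (Bb minor eleventh) is spelled Bb, Db, F, Ab, C, Eb.
So we need the interval from F up to Eb.
From F to Eb: 10 semitones over a seventh = minor.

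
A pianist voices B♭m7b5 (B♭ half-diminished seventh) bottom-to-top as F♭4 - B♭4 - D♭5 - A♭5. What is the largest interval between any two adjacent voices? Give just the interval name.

perfect fifth

Adjacent intervals: F♭4→B♭4 = augmented fourth; B♭4→D♭5 = minor third; D♭5→A♭5 = perfect fifth.
The largest is D♭5 to A♭5, a perfect fifth (7 semitones).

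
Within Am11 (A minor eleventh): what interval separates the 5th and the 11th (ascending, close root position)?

Spelling the chord: A-C-E-G-B-D.
That puts E below D.
E up to D is 10 semitones, a half step narrower than a major seventh, so the interval is minor.

m7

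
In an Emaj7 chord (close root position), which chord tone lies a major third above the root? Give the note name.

G#

The chord tones of Emaj7 are E, G#, B, D#.
The root is E. A major third above E is G#.
G# is the chord's 3rd.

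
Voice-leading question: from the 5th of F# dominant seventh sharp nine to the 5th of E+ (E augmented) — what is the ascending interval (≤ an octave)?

The 5th of F# dominant seventh sharp nine is C#; the 5th of E+ (E augmented) is B#.
From C# to B# is 11 semitones, exactly the major seventh.

major seventh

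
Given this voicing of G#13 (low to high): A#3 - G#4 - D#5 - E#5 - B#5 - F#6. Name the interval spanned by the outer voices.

The outer voices are A#3 and F#6.
20 letter names make it a 20th; at 32 semitones (a half step narrower than major) the quality is minor.

minor 20th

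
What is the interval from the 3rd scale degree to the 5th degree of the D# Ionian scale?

The scale runs D# E# F## G# A# B# C##.
3rd scale degree = F##; 5th scale degree = A#.
From F## to A#: 3 semitones over a third = minor.

minor 3rd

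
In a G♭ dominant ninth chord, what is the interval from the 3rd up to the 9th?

minor 7th

G♭9: G♭ B♭ D♭ F♭ A♭.
That puts B♭ below A♭.
B♭ up to A♭ is 10 semitones, a half step narrower than a major seventh, so the interval is minor.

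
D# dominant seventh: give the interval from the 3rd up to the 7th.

diminished fifth

D#7 is spelled D#, F##, A#, C#.
3rd = F##; 7th = C#.
F## up to C# is 6 semitones, a half step narrower than a perfect fifth, so the interval is diminished.
This 3–7 tritone is the characteristic tension at the heart of the dominant sound.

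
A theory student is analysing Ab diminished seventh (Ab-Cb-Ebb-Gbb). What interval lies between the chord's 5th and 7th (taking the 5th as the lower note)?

minor third

5th = Ebb; 7th = Gbb.
3 letter names make it a third; at 3 semitones (a half step narrower than major) the quality is minor.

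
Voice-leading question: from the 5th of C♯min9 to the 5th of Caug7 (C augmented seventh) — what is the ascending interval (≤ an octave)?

The 5th of C♯min9 is G♯; the 5th of Caug7 (C augmented seventh) is G♯.
From G♯ to G♯ is 0 semitones, exactly the perfect unison.

perfect 1st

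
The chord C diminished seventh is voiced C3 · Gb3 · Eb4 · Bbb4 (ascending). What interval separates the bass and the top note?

diminished fourteenth

The outer voices are C3 and Bbb4.
C up to Bbb is 21 semitones, a whole step narrower than a major fourteenth, so the interval is diminished.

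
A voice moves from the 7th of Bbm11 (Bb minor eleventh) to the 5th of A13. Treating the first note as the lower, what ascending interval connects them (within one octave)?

augmented fifth

Bbm11 (Bb minor eleventh) has Ab as its 7th, and A13 has E as its 5th.
5 letter names make it a fifth; at 8 semitones (a half step wider than perfect) the quality is augmented.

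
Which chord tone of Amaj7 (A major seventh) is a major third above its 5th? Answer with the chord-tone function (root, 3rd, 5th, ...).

AΔ7 (A major seventh): A-C#-E-G#.
The 5th is E. A major third above E is G#.
G# is the chord's 7th.

7th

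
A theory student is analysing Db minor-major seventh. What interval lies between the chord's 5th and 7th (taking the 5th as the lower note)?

major third

Dbm(maj7) (Db minor-major seventh) is spelled Db–Fb–Ab–C.
5th = Ab; 7th = C.
From Ab to C is 4 semitones, exactly the major third.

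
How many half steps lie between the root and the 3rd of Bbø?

The chord tones of Bb half-diminished seventh are Bb–Db–Fb–Ab.
Bb to Db is a minor third: 3 semitones.

3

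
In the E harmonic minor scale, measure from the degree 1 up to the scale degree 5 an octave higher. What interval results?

Spelling the E harmonic minor scale: E F♯ G A B C D♯.
Degree 1 = E; 5th degree (up an octave) = B.
Counting 12 letters and 19 half steps from E gives a perfect twelfth.

perfect 12th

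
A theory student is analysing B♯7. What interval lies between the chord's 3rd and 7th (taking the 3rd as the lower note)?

d5

B♯7 is spelled B♯–D𝄪–F𝄪–A♯.
3rd = D𝄪; 7th = A♯.
From D𝄪 to A♯: 6 semitones over a fifth = diminished.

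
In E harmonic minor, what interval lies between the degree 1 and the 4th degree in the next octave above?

perfect eleventh

E harmonic minor: E F# G A B C D#.
Degree 1 = E; degree 4 (up an octave) = A.
E up to A spans 11 letter names and 17 semitones — a perfect eleventh.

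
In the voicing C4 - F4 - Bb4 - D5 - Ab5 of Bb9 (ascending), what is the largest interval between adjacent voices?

Adjacent intervals: C4→F4 = perfect fourth; F4→Bb4 = perfect fourth; Bb4→D5 = major third; D5→Ab5 = diminished fifth.
The largest is D5 to Ab5, a diminished fifth (6 semitones).

diminished fifth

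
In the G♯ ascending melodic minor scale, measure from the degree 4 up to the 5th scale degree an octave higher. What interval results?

M9

G♯ melodic minor: G♯ A♯ B C♯ D♯ E♯ F𝄪.
The degree 4 is C♯ and the 5th scale degree (up an octave) is D♯.
C♯ up to D♯ spans 9 letter names and 14 semitones — a major ninth.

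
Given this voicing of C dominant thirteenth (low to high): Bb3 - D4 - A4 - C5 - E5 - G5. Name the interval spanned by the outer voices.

The outer voices are Bb3 and G5.
Bb up to G spans 13 letter names and 21 semitones — a major thirteenth.

major thirteenth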